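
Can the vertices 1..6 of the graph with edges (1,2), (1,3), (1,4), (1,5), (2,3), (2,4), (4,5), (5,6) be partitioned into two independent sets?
No (odd cycle of length 3: 4 -> 1 -> 2 -> 4)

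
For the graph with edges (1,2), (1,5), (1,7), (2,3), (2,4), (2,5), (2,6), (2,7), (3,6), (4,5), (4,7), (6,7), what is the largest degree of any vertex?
6 (attained at vertex 2)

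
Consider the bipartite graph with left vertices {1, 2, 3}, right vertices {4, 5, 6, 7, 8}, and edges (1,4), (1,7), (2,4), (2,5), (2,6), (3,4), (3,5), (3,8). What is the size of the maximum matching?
3 (matching: (1,7), (2,6), (3,8); upper bound min(|L|,|R|) = min(3,5) = 3)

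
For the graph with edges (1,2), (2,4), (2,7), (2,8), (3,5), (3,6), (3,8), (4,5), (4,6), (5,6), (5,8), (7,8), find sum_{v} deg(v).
24 (handshake: sum of degrees = 2|E| = 2 x 12 = 24)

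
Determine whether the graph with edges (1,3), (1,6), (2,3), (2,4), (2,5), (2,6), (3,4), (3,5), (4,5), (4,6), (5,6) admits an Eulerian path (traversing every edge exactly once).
Yes — and in fact it has an Eulerian circuit (the graph is connected and all 6 vertices have even degree)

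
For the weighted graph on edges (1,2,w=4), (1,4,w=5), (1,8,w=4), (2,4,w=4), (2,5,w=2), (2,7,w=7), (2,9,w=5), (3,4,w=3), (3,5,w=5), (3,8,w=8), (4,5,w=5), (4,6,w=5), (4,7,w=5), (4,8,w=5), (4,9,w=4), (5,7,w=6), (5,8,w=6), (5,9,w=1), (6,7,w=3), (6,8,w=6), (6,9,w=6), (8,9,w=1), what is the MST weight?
23 (MST edges: (1,2,w=4), (2,4,w=4), (2,5,w=2), (3,4,w=3), (4,6,w=5), (5,9,w=1), (6,7,w=3), (8,9,w=1); sum of weights 4 + 4 + 2 + 3 + 5 + 1 + 3 + 1 = 23)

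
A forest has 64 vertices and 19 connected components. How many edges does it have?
45 (Each of the 19 component trees on V_i vertices has V_i - 1 edges; summing gives V - C = 64 - 19 = 45)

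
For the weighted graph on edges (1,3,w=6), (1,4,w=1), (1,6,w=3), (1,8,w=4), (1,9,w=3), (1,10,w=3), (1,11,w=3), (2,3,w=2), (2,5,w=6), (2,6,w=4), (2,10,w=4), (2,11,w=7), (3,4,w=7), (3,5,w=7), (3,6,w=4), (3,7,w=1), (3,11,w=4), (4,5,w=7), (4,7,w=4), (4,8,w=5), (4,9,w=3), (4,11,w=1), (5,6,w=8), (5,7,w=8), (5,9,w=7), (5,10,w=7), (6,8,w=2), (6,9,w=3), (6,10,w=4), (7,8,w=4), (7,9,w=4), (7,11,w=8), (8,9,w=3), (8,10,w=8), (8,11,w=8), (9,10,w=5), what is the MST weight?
26 (MST edges: (1,4,w=1), (1,6,w=3), (1,9,w=3), (1,10,w=3), (2,3,w=2), (2,5,w=6), (2,6,w=4), (3,7,w=1), (4,11,w=1), (6,8,w=2); sum of weights 1 + 3 + 3 + 3 + 2 + 6 + 4 + 1 + 1 + 2 = 26)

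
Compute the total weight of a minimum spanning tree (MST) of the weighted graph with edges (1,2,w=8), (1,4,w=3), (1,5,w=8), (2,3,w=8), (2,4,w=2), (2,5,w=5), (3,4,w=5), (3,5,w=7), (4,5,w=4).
14 (MST edges: (1,4,w=3), (2,4,w=2), (3,4,w=5), (4,5,w=4); sum of weights 3 + 2 + 5 + 4 = 14)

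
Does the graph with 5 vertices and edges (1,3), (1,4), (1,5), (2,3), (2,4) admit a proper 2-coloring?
Yes. Partition: {1, 2}, {3, 4, 5}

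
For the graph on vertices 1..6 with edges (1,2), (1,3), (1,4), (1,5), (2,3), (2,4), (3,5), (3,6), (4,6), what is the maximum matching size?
3 (matching: (1,5), (2,3), (4,6); upper bound floor(n/2) = floor(6/2) = 3)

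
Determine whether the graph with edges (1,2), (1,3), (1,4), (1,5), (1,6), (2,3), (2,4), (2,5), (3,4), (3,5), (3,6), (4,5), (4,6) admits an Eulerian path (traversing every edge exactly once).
No (4 vertices have odd degree: {1, 3, 4, 6}; Eulerian path requires 0 or 2)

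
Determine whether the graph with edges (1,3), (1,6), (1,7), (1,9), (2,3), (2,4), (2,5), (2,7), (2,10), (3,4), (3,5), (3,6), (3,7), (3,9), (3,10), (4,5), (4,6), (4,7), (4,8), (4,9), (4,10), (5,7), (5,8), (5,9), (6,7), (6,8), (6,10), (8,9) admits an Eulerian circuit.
No (2 vertices have odd degree: {2, 9}; Eulerian circuit requires 0)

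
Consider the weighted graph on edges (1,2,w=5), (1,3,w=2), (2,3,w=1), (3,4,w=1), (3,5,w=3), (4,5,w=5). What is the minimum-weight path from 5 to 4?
4 (path: 5 -> 3 -> 4; weights 3 + 1 = 4)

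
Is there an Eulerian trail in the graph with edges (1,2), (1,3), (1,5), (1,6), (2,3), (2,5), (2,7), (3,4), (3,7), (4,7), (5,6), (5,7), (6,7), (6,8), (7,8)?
Yes — and in fact it has an Eulerian circuit (the graph is connected and all 8 vertices have even degree)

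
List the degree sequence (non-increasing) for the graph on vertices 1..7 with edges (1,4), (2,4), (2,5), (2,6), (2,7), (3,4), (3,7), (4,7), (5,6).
[4, 4, 3, 2, 2, 2, 1] (degrees: deg(1)=1, deg(2)=4, deg(3)=2, deg(4)=4, deg(5)=2, deg(6)=2, deg(7)=3)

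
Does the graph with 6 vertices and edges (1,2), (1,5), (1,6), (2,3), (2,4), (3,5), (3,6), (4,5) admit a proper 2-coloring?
Yes. Partition: {1, 3, 4}, {2, 5, 6}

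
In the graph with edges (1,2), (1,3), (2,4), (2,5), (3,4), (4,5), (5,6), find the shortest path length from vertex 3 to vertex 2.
2 (path: 3 -> 1 -> 2, 2 edges)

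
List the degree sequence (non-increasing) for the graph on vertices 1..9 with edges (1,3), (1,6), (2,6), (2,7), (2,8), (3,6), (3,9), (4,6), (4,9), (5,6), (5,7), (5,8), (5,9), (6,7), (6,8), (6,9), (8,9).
[8, 5, 4, 4, 3, 3, 3, 2, 2] (degrees: deg(1)=2, deg(2)=3, deg(3)=3, deg(4)=2, deg(5)=4, deg(6)=8, deg(7)=3, deg(8)=4, deg(9)=5)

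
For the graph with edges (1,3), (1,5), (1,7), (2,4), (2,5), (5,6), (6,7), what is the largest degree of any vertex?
3 (attained at vertices 1, 5)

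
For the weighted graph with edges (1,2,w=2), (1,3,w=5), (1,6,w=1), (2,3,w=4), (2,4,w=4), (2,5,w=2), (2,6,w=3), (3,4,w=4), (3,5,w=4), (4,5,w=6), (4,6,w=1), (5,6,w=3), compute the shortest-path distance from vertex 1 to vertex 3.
5 (path: 1 -> 3; weights 5 = 5)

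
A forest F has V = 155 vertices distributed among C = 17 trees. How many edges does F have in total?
138 (Each of the 17 component trees on V_i vertices has V_i - 1 edges; summing gives V - C = 155 - 17 = 138)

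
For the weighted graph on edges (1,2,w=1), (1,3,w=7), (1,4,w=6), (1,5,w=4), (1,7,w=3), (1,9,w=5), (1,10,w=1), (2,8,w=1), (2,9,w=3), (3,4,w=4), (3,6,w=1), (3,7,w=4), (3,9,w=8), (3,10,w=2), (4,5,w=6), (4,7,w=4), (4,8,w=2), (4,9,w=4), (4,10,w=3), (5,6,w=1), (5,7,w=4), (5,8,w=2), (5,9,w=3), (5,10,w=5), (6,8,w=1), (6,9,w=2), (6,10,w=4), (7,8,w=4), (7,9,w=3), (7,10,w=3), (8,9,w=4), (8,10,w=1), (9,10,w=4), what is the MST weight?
13 (MST edges: (1,2,w=1), (1,7,w=3), (1,10,w=1), (2,8,w=1), (3,6,w=1), (4,8,w=2), (5,6,w=1), (6,8,w=1), (6,9,w=2); sum of weights 1 + 3 + 1 + 1 + 1 + 2 + 1 + 1 + 2 = 13)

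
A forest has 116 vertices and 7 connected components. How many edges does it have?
109 (Each of the 7 component trees on V_i vertices has V_i - 1 edges; summing gives V - C = 116 - 7 = 109)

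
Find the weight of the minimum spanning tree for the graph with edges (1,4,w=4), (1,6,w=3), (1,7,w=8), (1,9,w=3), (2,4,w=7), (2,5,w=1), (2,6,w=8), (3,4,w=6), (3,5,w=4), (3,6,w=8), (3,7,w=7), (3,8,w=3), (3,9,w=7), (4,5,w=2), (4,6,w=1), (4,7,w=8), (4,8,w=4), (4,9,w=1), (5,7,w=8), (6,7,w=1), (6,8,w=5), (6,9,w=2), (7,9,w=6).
16 (MST edges: (1,6,w=3), (2,5,w=1), (3,5,w=4), (3,8,w=3), (4,5,w=2), (4,6,w=1), (4,9,w=1), (6,7,w=1); sum of weights 3 + 1 + 4 + 3 + 2 + 1 + 1 + 1 = 16)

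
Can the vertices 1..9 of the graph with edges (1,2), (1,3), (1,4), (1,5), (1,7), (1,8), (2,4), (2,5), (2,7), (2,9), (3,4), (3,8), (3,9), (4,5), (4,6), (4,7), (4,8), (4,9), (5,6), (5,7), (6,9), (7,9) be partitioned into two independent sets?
No (odd cycle of length 3: 8 -> 1 -> 3 -> 8)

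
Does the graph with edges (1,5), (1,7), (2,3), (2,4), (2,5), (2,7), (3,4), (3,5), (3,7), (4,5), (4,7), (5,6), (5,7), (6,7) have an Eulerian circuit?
Yes (the graph is connected and all 7 vertices have even degree)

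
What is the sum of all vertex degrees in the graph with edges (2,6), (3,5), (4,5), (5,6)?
8 (handshake: sum of degrees = 2|E| = 2 x 4 = 8)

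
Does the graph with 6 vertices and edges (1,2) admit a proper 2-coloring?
Yes. Partition: {1, 3, 4, 5, 6}, {2}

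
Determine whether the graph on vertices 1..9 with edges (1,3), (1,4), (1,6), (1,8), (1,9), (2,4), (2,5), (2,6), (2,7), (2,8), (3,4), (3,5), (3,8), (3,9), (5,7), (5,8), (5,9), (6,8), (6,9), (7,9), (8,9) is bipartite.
No (odd cycle of length 3: 9 -> 1 -> 6 -> 9)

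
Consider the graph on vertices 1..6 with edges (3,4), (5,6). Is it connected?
No, it has 4 components: {1}, {2}, {3, 4}, {5, 6}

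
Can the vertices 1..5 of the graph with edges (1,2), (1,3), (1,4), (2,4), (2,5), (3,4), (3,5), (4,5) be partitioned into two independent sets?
No (odd cycle of length 3: 2 -> 1 -> 4 -> 2)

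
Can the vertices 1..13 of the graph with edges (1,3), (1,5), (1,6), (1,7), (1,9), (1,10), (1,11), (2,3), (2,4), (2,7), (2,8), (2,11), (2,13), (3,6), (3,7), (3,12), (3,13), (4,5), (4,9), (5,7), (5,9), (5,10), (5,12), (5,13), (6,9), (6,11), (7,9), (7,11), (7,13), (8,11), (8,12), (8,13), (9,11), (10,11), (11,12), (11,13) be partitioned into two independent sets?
No (odd cycle of length 3: 3 -> 1 -> 7 -> 3)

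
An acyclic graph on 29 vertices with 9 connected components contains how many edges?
20 (Each of the 9 component trees on V_i vertices has V_i - 1 edges; summing gives V - C = 29 - 9 = 20)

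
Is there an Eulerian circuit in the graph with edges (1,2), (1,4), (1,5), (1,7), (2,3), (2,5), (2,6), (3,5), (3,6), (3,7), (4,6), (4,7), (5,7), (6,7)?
No (2 vertices have odd degree: {4, 7}; Eulerian circuit requires 0)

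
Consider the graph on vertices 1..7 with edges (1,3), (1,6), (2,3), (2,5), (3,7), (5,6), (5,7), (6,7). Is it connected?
No, it has 2 components: {1, 2, 3, 5, 6, 7}, {4}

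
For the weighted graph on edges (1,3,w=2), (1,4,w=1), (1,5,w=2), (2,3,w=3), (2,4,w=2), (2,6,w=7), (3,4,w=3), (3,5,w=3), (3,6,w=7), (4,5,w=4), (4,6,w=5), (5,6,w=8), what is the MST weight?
12 (MST edges: (1,3,w=2), (1,4,w=1), (1,5,w=2), (2,4,w=2), (4,6,w=5); sum of weights 2 + 1 + 2 + 2 + 5 = 12)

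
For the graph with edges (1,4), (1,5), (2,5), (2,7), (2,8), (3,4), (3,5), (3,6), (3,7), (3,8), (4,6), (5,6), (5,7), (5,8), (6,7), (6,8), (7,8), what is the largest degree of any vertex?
6 (attained at vertex 5)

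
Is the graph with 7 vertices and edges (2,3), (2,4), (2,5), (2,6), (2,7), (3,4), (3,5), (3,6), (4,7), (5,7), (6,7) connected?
No, it has 2 components: {1}, {2, 3, 4, 5, 6, 7}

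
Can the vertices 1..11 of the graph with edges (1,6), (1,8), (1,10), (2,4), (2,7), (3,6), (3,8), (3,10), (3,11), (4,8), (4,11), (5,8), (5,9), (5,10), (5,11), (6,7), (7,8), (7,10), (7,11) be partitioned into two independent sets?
Yes. Partition: {1, 3, 4, 5, 7}, {2, 6, 8, 9, 10, 11}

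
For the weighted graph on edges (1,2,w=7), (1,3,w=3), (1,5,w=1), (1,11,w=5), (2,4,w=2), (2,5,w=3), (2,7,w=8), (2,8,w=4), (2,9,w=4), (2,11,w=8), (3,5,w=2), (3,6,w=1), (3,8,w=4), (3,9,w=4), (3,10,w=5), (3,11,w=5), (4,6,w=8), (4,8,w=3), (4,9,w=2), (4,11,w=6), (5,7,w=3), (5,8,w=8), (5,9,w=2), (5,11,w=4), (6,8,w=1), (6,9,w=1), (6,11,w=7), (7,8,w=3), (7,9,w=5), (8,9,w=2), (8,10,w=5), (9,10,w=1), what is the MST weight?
18 (MST edges: (1,5,w=1), (2,4,w=2), (3,5,w=2), (3,6,w=1), (4,9,w=2), (5,7,w=3), (5,11,w=4), (6,8,w=1), (6,9,w=1), (9,10,w=1); sum of weights 1 + 2 + 2 + 1 + 2 + 3 + 4 + 1 + 1 + 1 = 18)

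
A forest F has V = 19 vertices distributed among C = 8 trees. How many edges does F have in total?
11 (Each of the 8 component trees on V_i vertices has V_i - 1 edges; summing gives V - C = 19 - 8 = 11)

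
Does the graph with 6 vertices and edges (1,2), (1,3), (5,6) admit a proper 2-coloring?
Yes. Partition: {1, 4, 5}, {2, 3, 6}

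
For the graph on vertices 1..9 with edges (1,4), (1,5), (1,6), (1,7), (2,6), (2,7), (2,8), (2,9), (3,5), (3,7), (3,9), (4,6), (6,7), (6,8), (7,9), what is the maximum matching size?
4 (matching: (1,4), (3,5), (6,8), (7,9); upper bound floor(n/2) = floor(9/2) = 4)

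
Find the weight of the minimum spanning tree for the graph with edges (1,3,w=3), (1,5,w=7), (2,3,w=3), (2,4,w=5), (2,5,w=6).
17 (MST edges: (1,3,w=3), (2,3,w=3), (2,4,w=5), (2,5,w=6); sum of weights 3 + 3 + 5 + 6 = 17)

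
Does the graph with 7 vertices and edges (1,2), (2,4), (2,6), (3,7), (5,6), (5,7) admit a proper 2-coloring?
Yes. Partition: {1, 4, 6, 7}, {2, 3, 5}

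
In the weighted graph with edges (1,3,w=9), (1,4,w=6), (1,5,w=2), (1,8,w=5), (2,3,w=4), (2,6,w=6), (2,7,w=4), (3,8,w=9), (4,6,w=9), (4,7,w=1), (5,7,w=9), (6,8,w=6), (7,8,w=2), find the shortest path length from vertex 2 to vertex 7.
4 (path: 2 -> 7; weights 4 = 4)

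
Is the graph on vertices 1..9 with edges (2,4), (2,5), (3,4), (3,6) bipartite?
Yes. Partition: {1, 2, 3, 7, 8, 9}, {4, 5, 6}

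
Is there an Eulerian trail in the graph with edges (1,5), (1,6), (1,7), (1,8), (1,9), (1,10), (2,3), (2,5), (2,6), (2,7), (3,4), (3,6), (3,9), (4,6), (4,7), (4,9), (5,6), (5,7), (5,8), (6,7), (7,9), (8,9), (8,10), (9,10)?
Yes (the graph is connected and exactly 2 vertices have odd degree: {5, 10}; any Eulerian path must start and end at those)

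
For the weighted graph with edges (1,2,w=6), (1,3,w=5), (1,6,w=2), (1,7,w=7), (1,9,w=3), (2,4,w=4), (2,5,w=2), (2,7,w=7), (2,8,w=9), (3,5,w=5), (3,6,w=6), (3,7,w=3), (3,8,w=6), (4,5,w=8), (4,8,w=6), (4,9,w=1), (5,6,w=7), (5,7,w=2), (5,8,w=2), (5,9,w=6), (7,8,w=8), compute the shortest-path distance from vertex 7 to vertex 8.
4 (path: 7 -> 5 -> 8; weights 2 + 2 = 4)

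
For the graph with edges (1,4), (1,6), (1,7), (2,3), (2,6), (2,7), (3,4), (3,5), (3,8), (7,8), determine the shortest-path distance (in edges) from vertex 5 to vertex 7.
3 (path: 5 -> 3 -> 8 -> 7, 3 edges)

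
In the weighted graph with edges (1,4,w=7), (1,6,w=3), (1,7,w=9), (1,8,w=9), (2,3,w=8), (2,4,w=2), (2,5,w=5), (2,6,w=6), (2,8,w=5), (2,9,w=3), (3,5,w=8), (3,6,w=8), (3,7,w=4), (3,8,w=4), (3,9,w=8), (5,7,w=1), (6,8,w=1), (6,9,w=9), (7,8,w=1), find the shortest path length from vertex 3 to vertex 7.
4 (path: 3 -> 7; weights 4 = 4)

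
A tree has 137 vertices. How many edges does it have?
136 (A tree on V vertices has V - 1 edges, so 137 - 1 = 136)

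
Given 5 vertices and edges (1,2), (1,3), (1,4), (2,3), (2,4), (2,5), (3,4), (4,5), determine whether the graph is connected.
Yes (BFS from 1 visits [1, 2, 3, 4, 5] — all 5 vertices reached)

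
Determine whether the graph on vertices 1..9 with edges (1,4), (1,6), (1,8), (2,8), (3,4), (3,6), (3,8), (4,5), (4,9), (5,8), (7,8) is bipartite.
Yes. Partition: {1, 2, 3, 5, 7, 9}, {4, 6, 8}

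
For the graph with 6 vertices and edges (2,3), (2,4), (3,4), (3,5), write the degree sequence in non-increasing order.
[3, 2, 2, 1, 0, 0] (degrees: deg(1)=0, deg(2)=2, deg(3)=3, deg(4)=2, deg(5)=1, deg(6)=0)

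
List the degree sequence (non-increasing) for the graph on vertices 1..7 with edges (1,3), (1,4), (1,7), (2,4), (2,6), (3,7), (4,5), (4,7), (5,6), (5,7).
[4, 4, 3, 3, 2, 2, 2] (degrees: deg(1)=3, deg(2)=2, deg(3)=2, deg(4)=4, deg(5)=3, deg(6)=2, deg(7)=4)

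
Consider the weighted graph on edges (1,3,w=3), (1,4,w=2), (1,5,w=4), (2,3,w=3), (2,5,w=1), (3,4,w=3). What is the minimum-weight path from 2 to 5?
1 (path: 2 -> 5; weights 1 = 1)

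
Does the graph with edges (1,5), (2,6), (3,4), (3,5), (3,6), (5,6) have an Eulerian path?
No (6 vertices have odd degree: {1, 2, 3, 4, 5, 6}; Eulerian path requires 0 or 2)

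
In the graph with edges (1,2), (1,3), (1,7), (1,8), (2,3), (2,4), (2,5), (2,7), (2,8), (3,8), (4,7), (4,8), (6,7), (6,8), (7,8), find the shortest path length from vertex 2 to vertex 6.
2 (path: 2 -> 7 -> 6, 2 edges)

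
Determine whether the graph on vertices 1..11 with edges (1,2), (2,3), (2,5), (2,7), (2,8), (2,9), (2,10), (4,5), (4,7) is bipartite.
Yes. Partition: {1, 3, 5, 6, 7, 8, 9, 10, 11}, {2, 4}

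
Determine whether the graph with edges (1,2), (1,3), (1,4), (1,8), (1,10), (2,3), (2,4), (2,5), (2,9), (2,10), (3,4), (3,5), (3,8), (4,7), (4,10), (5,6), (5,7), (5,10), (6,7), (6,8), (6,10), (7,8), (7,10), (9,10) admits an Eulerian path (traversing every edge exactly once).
No (6 vertices have odd degree: {1, 3, 4, 5, 7, 10}; Eulerian path requires 0 or 2)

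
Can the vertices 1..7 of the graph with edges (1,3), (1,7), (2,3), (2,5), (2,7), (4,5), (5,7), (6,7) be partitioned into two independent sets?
No (odd cycle of length 5: 2 -> 3 -> 1 -> 7 -> 5 -> 2)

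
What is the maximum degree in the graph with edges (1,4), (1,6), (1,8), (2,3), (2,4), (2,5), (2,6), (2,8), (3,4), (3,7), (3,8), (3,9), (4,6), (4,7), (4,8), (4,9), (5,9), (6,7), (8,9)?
7 (attained at vertex 4)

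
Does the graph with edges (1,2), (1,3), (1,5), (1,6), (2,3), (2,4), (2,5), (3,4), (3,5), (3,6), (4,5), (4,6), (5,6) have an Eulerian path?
Yes (the graph is connected and exactly 2 vertices have odd degree: {3, 5}; any Eulerian path must start and end at those)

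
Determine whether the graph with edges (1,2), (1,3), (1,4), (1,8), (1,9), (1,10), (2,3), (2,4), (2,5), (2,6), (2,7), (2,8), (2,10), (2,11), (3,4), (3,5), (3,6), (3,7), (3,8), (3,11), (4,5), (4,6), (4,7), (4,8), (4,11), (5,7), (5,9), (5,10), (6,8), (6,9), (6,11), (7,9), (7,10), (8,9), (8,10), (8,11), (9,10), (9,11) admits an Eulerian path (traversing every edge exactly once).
Yes (the graph is connected and exactly 2 vertices have odd degree: {2, 9}; any Eulerian path must start and end at those)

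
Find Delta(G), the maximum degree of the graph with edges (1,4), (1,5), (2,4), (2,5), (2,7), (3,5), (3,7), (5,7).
4 (attained at vertex 5)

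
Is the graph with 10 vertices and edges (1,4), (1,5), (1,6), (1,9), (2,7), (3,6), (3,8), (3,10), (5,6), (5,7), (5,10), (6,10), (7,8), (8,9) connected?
Yes (BFS from 1 visits [1, 4, 5, 6, 9, 7, 10, 3, 8, 2] — all 10 vertices reached)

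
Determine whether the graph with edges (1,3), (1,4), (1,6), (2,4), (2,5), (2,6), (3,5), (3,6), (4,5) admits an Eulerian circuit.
No (6 vertices have odd degree: {1, 2, 3, 4, 5, 6}; Eulerian circuit requires 0)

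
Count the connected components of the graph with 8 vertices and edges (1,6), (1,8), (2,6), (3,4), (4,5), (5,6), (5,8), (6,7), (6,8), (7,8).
1 (components: {1, 2, 3, 4, 5, 6, 7, 8})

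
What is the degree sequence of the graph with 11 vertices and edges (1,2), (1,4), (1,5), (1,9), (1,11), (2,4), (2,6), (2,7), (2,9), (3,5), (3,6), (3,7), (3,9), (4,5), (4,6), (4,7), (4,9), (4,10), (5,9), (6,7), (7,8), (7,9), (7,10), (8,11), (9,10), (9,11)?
[8, 7, 7, 5, 5, 4, 4, 4, 3, 3, 2] (degrees: deg(1)=5, deg(2)=5, deg(3)=4, deg(4)=7, deg(5)=4, deg(6)=4, deg(7)=7, deg(8)=2, deg(9)=8, deg(10)=3, deg(11)=3)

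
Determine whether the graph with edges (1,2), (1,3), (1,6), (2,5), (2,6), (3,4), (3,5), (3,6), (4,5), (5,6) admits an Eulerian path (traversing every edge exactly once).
Yes (the graph is connected and exactly 2 vertices have odd degree: {1, 2}; any Eulerian path must start and end at those)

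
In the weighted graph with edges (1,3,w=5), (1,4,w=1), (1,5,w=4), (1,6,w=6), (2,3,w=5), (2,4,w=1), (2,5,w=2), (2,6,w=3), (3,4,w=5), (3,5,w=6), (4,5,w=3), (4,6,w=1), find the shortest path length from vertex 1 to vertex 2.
2 (path: 1 -> 4 -> 2; weights 1 + 1 = 2)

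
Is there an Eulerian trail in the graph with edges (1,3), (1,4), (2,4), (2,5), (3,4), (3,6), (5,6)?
Yes (the graph is connected and exactly 2 vertices have odd degree: {3, 4}; any Eulerian path must start and end at those)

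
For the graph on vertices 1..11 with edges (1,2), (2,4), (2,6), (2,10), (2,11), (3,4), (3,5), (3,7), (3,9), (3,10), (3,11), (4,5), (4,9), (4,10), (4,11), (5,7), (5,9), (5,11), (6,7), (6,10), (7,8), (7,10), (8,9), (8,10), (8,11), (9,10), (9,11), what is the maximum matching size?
5 (matching: (2,11), (3,9), (4,5), (6,10), (7,8); upper bound floor(n/2) = floor(11/2) = 5)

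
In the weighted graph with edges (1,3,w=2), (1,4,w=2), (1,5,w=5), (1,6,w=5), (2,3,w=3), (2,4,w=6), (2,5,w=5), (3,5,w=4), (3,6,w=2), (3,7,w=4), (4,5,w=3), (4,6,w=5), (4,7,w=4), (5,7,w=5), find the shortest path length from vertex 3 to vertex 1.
2 (path: 3 -> 1; weights 2 = 2)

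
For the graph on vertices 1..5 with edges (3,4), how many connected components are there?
4 (components: {1}, {2}, {3, 4}, {5})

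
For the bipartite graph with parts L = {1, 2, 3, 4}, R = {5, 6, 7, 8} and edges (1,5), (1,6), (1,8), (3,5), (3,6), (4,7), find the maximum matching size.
3 (matching: (1,8), (3,6), (4,7); upper bound min(|L|,|R|) = min(4,4) = 4)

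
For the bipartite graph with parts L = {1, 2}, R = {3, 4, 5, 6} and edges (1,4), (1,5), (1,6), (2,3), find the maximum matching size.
2 (matching: (1,6), (2,3); upper bound min(|L|,|R|) = min(2,4) = 2)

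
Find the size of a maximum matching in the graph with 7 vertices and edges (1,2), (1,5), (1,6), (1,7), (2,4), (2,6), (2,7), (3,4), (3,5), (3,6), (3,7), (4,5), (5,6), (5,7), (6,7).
3 (matching: (2,4), (3,6), (5,7); upper bound floor(n/2) = floor(7/2) = 3)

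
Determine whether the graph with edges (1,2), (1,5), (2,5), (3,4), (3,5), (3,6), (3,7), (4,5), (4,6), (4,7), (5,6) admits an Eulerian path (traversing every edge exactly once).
Yes (the graph is connected and exactly 2 vertices have odd degree: {5, 6}; any Eulerian path must start and end at those)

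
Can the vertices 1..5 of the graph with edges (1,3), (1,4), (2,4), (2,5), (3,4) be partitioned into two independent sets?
No (odd cycle of length 3: 4 -> 1 -> 3 -> 4)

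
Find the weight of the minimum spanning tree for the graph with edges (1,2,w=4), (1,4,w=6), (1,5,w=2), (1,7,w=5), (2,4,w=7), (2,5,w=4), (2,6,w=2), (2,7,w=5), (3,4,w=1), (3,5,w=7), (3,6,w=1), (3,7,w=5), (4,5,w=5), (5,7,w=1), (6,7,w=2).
9 (MST edges: (1,5,w=2), (2,6,w=2), (3,4,w=1), (3,6,w=1), (5,7,w=1), (6,7,w=2); sum of weights 2 + 2 + 1 + 1 + 1 + 2 = 9)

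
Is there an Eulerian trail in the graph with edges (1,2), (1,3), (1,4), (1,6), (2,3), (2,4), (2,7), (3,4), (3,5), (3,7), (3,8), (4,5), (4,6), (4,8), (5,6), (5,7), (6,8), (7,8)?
Yes — and in fact it has an Eulerian circuit (the graph is connected and all 8 vertices have even degree)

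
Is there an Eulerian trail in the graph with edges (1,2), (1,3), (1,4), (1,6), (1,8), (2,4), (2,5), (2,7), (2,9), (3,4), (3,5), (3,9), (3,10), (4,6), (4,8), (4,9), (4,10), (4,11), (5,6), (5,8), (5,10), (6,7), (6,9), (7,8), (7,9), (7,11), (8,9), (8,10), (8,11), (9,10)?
No (10 vertices have odd degree: {1, 2, 3, 5, 6, 7, 8, 9, 10, 11}; Eulerian path requires 0 or 2)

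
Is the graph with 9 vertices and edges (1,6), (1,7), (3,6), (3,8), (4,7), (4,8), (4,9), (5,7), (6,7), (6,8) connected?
No, it has 2 components: {1, 3, 4, 5, 6, 7, 8, 9}, {2}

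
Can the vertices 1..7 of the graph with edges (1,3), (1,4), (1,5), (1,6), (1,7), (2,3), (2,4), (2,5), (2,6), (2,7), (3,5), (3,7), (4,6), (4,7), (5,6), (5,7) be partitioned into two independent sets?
No (odd cycle of length 3: 5 -> 1 -> 6 -> 5)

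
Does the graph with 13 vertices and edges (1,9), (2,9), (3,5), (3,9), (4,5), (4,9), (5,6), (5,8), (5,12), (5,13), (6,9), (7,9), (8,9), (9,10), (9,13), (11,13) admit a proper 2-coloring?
Yes. Partition: {1, 2, 3, 4, 6, 7, 8, 10, 12, 13}, {5, 9, 11}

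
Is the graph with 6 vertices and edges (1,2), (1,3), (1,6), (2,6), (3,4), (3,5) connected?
Yes (BFS from 1 visits [1, 2, 3, 6, 4, 5] — all 6 vertices reached)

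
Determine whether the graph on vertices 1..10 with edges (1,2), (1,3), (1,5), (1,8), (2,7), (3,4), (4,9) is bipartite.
Yes. Partition: {1, 4, 6, 7, 10}, {2, 3, 5, 8, 9}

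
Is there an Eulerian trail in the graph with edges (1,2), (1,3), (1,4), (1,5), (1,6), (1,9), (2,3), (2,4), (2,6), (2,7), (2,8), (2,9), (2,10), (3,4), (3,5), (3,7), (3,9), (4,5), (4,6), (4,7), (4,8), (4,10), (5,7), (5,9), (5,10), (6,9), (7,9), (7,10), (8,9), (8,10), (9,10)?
Yes — and in fact it has an Eulerian circuit (the graph is connected and all 10 vertices have even degree)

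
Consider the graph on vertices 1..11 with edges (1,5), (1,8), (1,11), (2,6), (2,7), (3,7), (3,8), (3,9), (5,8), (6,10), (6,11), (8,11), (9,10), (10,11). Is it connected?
No, it has 2 components: {1, 2, 3, 5, 6, 7, 8, 9, 10, 11}, {4}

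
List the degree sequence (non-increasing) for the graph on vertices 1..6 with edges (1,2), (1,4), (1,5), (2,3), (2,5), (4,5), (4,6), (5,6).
[4, 3, 3, 3, 2, 1] (degrees: deg(1)=3, deg(2)=3, deg(3)=1, deg(4)=3, deg(5)=4, deg(6)=2)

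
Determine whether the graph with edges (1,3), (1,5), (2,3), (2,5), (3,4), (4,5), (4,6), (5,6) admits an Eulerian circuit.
No (2 vertices have odd degree: {3, 4}; Eulerian circuit requires 0)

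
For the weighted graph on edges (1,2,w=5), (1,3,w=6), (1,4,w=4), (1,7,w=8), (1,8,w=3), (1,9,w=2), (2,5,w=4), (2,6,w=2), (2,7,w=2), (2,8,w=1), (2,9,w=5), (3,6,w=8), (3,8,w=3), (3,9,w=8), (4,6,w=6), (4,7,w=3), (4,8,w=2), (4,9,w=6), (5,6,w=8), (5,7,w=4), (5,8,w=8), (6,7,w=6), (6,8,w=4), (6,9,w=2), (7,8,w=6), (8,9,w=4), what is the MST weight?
18 (MST edges: (1,9,w=2), (2,5,w=4), (2,6,w=2), (2,7,w=2), (2,8,w=1), (3,8,w=3), (4,8,w=2), (6,9,w=2); sum of weights 2 + 4 + 2 + 2 + 1 + 3 + 2 + 2 = 18)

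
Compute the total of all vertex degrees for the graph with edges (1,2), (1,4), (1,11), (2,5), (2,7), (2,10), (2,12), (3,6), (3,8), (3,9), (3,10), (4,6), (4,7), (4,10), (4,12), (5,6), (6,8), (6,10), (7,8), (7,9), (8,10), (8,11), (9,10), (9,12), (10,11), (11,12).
52 (handshake: sum of degrees = 2|E| = 2 x 26 = 52)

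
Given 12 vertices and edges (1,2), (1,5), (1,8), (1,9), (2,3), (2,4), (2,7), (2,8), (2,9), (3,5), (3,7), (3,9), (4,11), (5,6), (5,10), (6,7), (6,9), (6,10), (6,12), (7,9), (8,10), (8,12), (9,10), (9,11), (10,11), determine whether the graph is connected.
Yes (BFS from 1 visits [1, 2, 5, 8, 9, 3, 4, 7, 6, 10, 12, 11] — all 12 vertices reached)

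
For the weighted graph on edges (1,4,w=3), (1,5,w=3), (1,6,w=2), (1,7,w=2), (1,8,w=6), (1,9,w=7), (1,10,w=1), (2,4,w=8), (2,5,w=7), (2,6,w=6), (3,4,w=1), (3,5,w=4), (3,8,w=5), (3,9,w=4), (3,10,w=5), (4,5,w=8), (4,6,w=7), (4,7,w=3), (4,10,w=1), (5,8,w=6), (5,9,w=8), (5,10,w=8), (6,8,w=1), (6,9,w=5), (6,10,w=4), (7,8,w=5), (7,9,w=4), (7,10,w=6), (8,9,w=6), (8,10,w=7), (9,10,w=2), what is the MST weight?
19 (MST edges: (1,5,w=3), (1,6,w=2), (1,7,w=2), (1,10,w=1), (2,6,w=6), (3,4,w=1), (4,10,w=1), (6,8,w=1), (9,10,w=2); sum of weights 3 + 2 + 2 + 1 + 6 + 1 + 1 + 1 + 2 = 19)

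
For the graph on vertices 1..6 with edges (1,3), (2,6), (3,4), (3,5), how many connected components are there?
2 (components: {1, 3, 4, 5}, {2, 6})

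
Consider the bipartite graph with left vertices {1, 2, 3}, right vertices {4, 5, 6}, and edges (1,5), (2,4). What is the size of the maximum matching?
2 (matching: (1,5), (2,4); upper bound min(|L|,|R|) = min(3,3) = 3)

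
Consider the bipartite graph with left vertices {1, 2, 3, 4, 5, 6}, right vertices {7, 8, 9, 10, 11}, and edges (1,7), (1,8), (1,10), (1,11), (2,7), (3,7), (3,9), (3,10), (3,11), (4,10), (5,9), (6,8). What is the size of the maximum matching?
5 (matching: (1,11), (2,7), (3,10), (5,9), (6,8); upper bound min(|L|,|R|) = min(6,5) = 5)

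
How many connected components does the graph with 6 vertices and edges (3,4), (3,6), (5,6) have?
3 (components: {1}, {2}, {3, 4, 5, 6})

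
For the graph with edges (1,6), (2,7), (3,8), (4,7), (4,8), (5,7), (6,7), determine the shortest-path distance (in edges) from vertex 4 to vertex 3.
2 (path: 4 -> 8 -> 3, 2 edges)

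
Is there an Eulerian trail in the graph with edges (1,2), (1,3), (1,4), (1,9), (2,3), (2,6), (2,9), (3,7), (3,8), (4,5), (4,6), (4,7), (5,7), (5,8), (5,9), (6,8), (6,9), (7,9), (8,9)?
Yes — and in fact it has an Eulerian circuit (the graph is connected and all 9 vertices have even degree)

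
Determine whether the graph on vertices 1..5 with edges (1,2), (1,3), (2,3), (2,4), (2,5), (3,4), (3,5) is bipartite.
No (odd cycle of length 3: 3 -> 1 -> 2 -> 3)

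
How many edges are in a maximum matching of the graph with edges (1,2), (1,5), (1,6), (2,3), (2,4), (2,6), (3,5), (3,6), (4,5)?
3 (matching: (1,5), (2,4), (3,6); upper bound floor(n/2) = floor(6/2) = 3)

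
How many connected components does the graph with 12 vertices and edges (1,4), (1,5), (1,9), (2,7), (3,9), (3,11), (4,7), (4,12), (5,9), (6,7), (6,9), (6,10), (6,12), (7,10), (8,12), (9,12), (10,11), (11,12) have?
1 (components: {1, 2, 3, 4, 5, 6, 7, 8, 9, 10, 11, 12})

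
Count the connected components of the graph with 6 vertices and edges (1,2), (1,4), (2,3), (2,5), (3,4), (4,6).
1 (components: {1, 2, 3, 4, 5, 6})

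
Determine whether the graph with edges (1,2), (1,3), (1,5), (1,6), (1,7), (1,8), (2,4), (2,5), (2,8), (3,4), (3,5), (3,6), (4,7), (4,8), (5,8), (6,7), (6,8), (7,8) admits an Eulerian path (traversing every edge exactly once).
Yes — and in fact it has an Eulerian circuit (the graph is connected and all 8 vertices have even degree)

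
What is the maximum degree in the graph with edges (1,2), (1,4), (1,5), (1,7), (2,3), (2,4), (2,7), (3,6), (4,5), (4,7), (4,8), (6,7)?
5 (attained at vertex 4)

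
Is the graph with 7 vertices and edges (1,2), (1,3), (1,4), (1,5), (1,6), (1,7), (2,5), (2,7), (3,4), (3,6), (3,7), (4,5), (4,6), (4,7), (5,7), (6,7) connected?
Yes (BFS from 1 visits [1, 2, 3, 4, 5, 6, 7] — all 7 vertices reached)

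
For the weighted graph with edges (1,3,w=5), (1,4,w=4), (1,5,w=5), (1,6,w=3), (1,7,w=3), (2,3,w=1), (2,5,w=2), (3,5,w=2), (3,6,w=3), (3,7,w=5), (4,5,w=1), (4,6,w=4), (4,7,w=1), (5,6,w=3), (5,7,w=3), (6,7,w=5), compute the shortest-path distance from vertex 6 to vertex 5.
3 (path: 6 -> 5; weights 3 = 3)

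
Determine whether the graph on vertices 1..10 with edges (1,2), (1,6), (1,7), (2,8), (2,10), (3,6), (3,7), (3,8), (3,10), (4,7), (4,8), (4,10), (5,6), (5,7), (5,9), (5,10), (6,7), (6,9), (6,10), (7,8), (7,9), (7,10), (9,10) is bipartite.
No (odd cycle of length 3: 7 -> 1 -> 6 -> 7)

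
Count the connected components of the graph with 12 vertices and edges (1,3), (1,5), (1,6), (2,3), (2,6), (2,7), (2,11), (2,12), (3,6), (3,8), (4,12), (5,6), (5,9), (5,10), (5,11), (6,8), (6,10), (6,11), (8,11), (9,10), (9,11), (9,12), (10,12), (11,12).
1 (components: {1, 2, 3, 4, 5, 6, 7, 8, 9, 10, 11, 12})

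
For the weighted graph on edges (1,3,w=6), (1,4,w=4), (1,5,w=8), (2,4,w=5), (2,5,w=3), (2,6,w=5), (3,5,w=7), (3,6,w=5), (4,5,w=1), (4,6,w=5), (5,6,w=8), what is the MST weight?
18 (MST edges: (1,4,w=4), (2,5,w=3), (2,6,w=5), (3,6,w=5), (4,5,w=1); sum of weights 4 + 3 + 5 + 5 + 1 = 18)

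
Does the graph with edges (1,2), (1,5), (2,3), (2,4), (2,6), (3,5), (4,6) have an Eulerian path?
Yes — and in fact it has an Eulerian circuit (the graph is connected and all 6 vertices have even degree)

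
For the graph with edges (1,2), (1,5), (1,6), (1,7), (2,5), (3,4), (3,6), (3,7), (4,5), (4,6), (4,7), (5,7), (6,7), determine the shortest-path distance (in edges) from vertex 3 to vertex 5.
2 (path: 3 -> 4 -> 5, 2 edges)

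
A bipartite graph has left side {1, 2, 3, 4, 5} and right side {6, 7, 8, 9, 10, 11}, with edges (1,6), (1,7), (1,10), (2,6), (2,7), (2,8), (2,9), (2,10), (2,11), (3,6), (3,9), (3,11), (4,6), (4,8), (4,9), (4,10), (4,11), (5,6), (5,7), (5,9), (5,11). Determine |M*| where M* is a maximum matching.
5 (matching: (1,10), (2,11), (3,9), (4,8), (5,7); upper bound min(|L|,|R|) = min(5,6) = 5)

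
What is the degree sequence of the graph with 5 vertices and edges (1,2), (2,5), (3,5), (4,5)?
[3, 2, 1, 1, 1] (degrees: deg(1)=1, deg(2)=2, deg(3)=1, deg(4)=1, deg(5)=3)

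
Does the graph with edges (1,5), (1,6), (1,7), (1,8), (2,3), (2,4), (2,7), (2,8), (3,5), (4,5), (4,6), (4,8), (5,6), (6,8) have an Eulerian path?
Yes — and in fact it has an Eulerian circuit (the graph is connected and all 8 vertices have even degree)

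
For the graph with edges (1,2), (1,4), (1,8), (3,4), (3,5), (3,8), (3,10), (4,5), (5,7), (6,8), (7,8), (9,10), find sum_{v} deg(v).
24 (handshake: sum of degrees = 2|E| = 2 x 12 = 24)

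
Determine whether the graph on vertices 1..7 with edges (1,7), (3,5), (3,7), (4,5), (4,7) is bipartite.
Yes. Partition: {1, 2, 3, 4, 6}, {5, 7}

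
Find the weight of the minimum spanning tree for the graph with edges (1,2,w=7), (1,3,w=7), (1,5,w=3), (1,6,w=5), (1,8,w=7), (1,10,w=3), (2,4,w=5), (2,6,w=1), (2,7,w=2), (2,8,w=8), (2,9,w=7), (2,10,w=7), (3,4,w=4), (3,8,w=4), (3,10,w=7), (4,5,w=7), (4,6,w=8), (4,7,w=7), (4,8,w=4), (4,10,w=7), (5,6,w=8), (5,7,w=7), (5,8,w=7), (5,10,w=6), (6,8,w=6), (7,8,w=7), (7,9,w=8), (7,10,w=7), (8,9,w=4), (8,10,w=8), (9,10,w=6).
31 (MST edges: (1,5,w=3), (1,6,w=5), (1,10,w=3), (2,4,w=5), (2,6,w=1), (2,7,w=2), (3,4,w=4), (3,8,w=4), (8,9,w=4); sum of weights 3 + 5 + 3 + 5 + 1 + 2 + 4 + 4 + 4 = 31)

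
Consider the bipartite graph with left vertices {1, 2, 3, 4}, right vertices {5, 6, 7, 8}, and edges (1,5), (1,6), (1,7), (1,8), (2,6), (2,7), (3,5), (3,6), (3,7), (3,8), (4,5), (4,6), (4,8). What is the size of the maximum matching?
4 (matching: (1,8), (2,7), (3,6), (4,5); upper bound min(|L|,|R|) = min(4,4) = 4)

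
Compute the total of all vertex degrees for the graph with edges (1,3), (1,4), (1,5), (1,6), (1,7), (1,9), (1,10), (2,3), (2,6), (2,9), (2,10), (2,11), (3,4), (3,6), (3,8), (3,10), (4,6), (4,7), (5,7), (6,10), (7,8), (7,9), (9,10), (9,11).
48 (handshake: sum of degrees = 2|E| = 2 x 24 = 48)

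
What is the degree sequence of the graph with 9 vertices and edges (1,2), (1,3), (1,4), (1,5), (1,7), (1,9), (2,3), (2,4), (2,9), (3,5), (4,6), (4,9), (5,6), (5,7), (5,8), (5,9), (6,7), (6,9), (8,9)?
[6, 6, 6, 4, 4, 4, 3, 3, 2] (degrees: deg(1)=6, deg(2)=4, deg(3)=3, deg(4)=4, deg(5)=6, deg(6)=4, deg(7)=3, deg(8)=2, deg(9)=6)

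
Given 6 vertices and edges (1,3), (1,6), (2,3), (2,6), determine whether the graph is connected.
No, it has 3 components: {1, 2, 3, 6}, {4}, {5}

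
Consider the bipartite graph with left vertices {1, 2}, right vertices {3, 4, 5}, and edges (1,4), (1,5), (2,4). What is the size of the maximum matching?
2 (matching: (1,5), (2,4); upper bound min(|L|,|R|) = min(2,3) = 2)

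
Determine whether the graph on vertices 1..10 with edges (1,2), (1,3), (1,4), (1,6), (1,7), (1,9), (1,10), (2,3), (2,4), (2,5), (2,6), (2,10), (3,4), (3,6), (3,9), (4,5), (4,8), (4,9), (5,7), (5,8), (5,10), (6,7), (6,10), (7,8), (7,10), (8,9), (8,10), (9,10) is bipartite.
No (odd cycle of length 3: 7 -> 1 -> 6 -> 7)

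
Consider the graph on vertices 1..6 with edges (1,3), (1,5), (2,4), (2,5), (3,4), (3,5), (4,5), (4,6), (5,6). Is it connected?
Yes (BFS from 1 visits [1, 3, 5, 4, 2, 6] — all 6 vertices reached)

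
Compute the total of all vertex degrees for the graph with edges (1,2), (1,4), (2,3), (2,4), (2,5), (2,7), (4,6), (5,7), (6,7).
18 (handshake: sum of degrees = 2|E| = 2 x 9 = 18)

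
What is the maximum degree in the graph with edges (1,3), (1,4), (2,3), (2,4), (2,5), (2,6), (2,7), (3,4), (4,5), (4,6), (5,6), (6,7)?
5 (attained at vertices 2, 4)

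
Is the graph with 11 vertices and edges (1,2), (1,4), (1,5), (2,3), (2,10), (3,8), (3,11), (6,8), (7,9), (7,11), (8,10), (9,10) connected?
Yes (BFS from 1 visits [1, 2, 4, 5, 3, 10, 8, 11, 9, 6, 7] — all 11 vertices reached)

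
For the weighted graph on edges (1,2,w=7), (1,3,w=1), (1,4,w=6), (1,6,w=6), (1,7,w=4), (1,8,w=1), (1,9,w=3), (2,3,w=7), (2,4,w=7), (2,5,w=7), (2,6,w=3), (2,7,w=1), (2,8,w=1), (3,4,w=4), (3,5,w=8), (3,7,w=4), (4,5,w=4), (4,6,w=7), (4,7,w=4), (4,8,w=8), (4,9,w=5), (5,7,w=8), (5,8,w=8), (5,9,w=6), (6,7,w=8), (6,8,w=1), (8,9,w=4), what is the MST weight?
16 (MST edges: (1,3,w=1), (1,8,w=1), (1,9,w=3), (2,7,w=1), (2,8,w=1), (3,4,w=4), (4,5,w=4), (6,8,w=1); sum of weights 1 + 1 + 3 + 1 + 1 + 4 + 4 + 1 = 16)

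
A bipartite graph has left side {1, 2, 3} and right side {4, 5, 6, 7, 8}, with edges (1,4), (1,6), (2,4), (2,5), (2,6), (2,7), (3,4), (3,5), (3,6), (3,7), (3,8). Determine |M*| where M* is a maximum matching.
3 (matching: (1,6), (2,7), (3,8); upper bound min(|L|,|R|) = min(3,5) = 3)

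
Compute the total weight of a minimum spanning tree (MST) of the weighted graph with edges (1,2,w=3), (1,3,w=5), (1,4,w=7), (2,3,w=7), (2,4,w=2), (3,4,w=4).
9 (MST edges: (1,2,w=3), (2,4,w=2), (3,4,w=4); sum of weights 3 + 2 + 4 = 9)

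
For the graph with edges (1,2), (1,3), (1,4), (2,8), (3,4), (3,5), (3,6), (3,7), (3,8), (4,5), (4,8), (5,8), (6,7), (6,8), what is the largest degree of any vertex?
6 (attained at vertex 3)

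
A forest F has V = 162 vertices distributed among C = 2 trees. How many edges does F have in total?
160 (Each of the 2 component trees on V_i vertices has V_i - 1 edges; summing gives V - C = 162 - 2 = 160)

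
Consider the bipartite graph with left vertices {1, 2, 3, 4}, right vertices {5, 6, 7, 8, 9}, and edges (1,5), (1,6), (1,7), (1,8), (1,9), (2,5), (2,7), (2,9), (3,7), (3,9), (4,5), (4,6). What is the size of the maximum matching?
4 (matching: (1,8), (2,9), (3,7), (4,6); upper bound min(|L|,|R|) = min(4,5) = 4)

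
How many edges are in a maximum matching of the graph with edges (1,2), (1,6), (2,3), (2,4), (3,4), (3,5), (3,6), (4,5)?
3 (matching: (1,6), (2,3), (4,5); upper bound floor(n/2) = floor(6/2) = 3)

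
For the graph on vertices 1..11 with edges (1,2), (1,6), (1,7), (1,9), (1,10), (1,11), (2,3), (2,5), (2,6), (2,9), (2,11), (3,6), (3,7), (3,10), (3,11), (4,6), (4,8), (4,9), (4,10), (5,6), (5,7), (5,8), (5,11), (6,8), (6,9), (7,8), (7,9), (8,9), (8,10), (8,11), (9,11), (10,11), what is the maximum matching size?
5 (matching: (1,10), (2,9), (3,11), (4,6), (7,8); upper bound floor(n/2) = floor(11/2) = 5)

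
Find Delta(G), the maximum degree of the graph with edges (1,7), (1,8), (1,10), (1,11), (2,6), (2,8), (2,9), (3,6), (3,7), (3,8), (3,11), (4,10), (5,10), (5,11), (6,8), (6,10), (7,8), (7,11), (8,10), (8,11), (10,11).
7 (attained at vertex 8)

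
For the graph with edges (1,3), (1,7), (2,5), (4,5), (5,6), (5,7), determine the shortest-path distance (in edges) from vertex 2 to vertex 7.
2 (path: 2 -> 5 -> 7, 2 edges)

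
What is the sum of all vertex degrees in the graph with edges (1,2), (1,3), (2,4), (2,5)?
8 (handshake: sum of degrees = 2|E| = 2 x 4 = 8)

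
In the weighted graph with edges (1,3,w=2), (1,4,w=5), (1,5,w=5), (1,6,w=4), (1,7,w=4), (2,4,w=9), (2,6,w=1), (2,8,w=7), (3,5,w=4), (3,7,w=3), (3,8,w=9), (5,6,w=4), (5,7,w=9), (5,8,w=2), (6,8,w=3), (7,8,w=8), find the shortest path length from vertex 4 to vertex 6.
9 (path: 4 -> 1 -> 6; weights 5 + 4 = 9)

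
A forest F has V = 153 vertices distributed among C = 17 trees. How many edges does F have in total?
136 (Each of the 17 component trees on V_i vertices has V_i - 1 edges; summing gives V - C = 153 - 17 = 136)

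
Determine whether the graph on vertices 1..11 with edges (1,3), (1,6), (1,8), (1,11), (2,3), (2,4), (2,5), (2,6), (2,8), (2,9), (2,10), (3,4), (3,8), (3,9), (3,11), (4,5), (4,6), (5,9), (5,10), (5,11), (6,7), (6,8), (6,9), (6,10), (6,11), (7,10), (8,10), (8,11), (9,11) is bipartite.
No (odd cycle of length 3: 8 -> 1 -> 11 -> 8)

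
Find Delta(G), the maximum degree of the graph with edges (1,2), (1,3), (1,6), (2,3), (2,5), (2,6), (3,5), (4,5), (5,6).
4 (attained at vertices 2, 5)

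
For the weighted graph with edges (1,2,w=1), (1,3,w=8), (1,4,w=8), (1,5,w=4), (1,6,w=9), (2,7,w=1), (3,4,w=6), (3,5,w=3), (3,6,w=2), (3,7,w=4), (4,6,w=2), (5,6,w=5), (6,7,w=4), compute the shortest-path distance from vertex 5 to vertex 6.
5 (path: 5 -> 6; weights 5 = 5)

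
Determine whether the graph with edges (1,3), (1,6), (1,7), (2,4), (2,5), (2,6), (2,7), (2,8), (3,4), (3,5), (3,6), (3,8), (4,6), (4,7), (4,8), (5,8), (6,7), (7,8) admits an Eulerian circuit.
No (8 vertices have odd degree: {1, 2, 3, 4, 5, 6, 7, 8}; Eulerian circuit requires 0)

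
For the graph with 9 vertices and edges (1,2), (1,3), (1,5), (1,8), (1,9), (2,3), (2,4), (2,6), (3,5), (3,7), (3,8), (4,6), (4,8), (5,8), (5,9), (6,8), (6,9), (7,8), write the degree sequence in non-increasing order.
[6, 5, 5, 4, 4, 4, 3, 3, 2] (degrees: deg(1)=5, deg(2)=4, deg(3)=5, deg(4)=3, deg(5)=4, deg(6)=4, deg(7)=2, deg(8)=6, deg(9)=3)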